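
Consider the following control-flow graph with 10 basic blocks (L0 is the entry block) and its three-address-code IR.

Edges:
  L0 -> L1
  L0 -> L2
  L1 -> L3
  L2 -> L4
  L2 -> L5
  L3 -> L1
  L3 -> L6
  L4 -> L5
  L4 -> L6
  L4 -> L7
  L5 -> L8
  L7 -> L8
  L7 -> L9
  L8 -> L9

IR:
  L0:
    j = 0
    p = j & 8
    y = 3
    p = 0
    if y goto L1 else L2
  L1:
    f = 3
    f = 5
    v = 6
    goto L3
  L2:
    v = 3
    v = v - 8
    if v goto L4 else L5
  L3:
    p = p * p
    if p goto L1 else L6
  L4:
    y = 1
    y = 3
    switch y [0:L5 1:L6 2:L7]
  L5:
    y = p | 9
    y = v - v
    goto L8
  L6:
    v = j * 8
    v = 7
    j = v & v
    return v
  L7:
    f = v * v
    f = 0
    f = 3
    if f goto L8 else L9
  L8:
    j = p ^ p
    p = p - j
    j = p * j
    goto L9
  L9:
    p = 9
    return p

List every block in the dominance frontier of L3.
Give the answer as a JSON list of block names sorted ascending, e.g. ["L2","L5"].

Answer: ["L1", "L6"]

Working:
idom tree: L1←L0 L2←L0 L3←L1 L4←L2 L5←L2 L6←L0 L7←L4 L8←L2 L9←L2
Dom at joins:
  L1: preds {L0,L3}: {L0} ∩ {L0,L1,L3} = {L0}; idom=L0
  L5: preds {L2,L4}: {L0,L2} ∩ {L0,L2,L4} = {L0,L2}; idom=L2
  L6: preds {L3,L4}: {L0,L1,L3} ∩ {L0,L2,L4} = {L0}; idom=L0
  L8: preds {L5,L7}: {L0,L2,L5} ∩ {L0,L2,L4,L7} = {L0,L2}; idom=L2
  L9: preds {L7,L8}: {L0,L2,L4,L7} ∩ {L0,L2,L8} = {L0,L2}; idom=L2

Frontier:
  L1←L0: walk · to L0
  L1←L3: walk L3→L1 to L0
  L5←L2: walk · to L2
  L5←L4: walk L4 to L2
  L6←L3: walk L3→L1 to L0
  L6←L4: walk L4→L2 to L0
  L8←L5: walk L5 to L2
  L8←L7: walk L7→L4 to L2
  L9←L7: walk L7→L4 to L2
  L9←L8: walk L8 to L2
  L0 → ∅
  L1 → {L1,L6}
  L2 → {L6}
  L3 → {L1,L6}
  L4 → {L5,L6,L8,L9}
  L5 → {L8}
  L6 → ∅
  L7 → {L8,L9}
  L8 → {L9}
  L9 → ∅

DF(L3) = ["L1", "L6"]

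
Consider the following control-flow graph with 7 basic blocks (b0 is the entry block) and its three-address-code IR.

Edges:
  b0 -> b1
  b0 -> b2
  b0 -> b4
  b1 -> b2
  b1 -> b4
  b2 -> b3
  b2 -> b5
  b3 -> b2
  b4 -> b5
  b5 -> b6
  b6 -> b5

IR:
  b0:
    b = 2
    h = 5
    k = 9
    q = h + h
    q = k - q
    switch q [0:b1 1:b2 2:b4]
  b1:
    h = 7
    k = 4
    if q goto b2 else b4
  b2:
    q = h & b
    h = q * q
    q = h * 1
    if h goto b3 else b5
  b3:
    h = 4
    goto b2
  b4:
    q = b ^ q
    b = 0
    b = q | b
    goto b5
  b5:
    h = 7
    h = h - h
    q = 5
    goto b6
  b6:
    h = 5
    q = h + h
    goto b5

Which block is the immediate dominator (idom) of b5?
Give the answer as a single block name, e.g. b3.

idom tree: b1←b0 b2←b0 b3←b2 b4←b0 b5←b0 b6←b5
Dom∩ at merges:
  b2: preds {b0,b1,b3}: {b0} ∩ {b0,b1} ∩ {b0,b2,b3} = {b0}; idom=b0
  b4: preds {b0,b1}: {b0} ∩ {b0,b1} = {b0}; idom=b0
  b5: preds {b2,b4,b6}: {b0,b2} ∩ {b0,b4} ∩ {b0,b5,b6} = {b0}; idom=b0

idom(b5) = b0

Answer: b0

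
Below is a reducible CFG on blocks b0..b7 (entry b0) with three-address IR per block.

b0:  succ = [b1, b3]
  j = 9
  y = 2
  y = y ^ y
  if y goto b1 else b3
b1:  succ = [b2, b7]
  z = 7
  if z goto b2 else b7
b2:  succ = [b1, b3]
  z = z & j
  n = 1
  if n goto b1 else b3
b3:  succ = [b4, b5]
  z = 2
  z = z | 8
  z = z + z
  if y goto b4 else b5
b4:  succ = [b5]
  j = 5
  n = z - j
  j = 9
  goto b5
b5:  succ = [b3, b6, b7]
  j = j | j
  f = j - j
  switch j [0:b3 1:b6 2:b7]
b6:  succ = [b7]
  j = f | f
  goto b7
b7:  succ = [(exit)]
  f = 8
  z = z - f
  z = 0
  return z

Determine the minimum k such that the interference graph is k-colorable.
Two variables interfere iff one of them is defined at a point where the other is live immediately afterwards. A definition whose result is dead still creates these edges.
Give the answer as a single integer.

Per-block:
  b0: {j,y} / ∅
  b1: {z} / ∅
  b2: {n,z} / {j,z}
  b3: {z} / {y}
  b4: {j,n} / {z}
  b5: {f,j} / {j}
  b6: {j} / {f}
  b7: {f,z} / {z}

Live sets:
  b0: in=∅ out={j,y}
  b1: in={j,y} out={j,y,z}
  b2: in={j,y,z} out={j,y}
  b3: in={j,y} out={j,y,z}
  b4: in={y,z} out={j,y,z}
  b5: in={j,y,z} out={f,j,y,z}
  b6: in={f,z} out={z}
  b7: in={z} out=∅

Interfere edges:
  f: {j,y,z}
  j: {f,n,y,z}
  n: {j,y,z}
  y: {f,j,n,z}
  z: {f,j,n,y}

Colouring:
  {f,j,y,z} pairwise interfere (4-clique) ⇒ χ ≥ 4
  assign f→c3 j→c0 n→c3 y→c1 z→c2 — no edge inside a register ⇒ χ ≤ 4
  χ = 4

Answer: 4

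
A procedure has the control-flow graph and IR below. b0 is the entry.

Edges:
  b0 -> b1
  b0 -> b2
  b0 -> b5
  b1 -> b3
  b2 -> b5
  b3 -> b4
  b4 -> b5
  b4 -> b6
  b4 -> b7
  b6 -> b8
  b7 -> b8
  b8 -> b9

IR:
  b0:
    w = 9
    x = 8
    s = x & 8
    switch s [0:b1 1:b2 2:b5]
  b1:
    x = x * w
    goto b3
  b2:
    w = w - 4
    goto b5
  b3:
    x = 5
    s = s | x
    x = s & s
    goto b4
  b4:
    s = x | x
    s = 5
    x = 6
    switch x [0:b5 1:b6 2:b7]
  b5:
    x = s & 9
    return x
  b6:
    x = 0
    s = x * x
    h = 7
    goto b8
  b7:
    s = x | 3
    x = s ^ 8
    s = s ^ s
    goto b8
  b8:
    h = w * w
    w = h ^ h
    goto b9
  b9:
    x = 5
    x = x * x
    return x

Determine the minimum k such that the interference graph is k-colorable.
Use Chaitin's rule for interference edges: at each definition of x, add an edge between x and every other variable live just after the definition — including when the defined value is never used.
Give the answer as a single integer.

Answer: 3

Analysis:
def/use:
  b0 def {s,w,x} use ∅
  b1 def {x} use {w,x}
  b2 def {w} use {w}
  b3 def {s,x} use {s}
  b4 def {s,x} use {x}
  b5 def {x} use {s}
  b6 def {h,s,x} use ∅
  b7 def {s,x} use {x}
  b8 def {h,w} use {w}
  b9 def {x} use ∅

Live sets:
  b0 li=∅ lo={s,w,x}
  b1 li={s,w,x} lo={s,w}
  b2 li={s,w} lo={s}
  b3 li={s,w} lo={w,x}
  b4 li={w,x} lo={s,w,x}
  b5 li={s} lo=∅
  b6 li={w} lo={w}
  b7 li={w,x} lo={w}
  b8 li={w} lo=∅
  b9 li=∅ lo=∅

Conflict graph:
  h: {w}
  s: {w,x}
  w: {h,s,x}
  x: {s,w}

Colouring:
  lower bound: {s,w,x} mutually conflict ⇒ χ ≥ 3
  3-colouring: r0={w}  r1={h,s}  r2={x}
  χ = 3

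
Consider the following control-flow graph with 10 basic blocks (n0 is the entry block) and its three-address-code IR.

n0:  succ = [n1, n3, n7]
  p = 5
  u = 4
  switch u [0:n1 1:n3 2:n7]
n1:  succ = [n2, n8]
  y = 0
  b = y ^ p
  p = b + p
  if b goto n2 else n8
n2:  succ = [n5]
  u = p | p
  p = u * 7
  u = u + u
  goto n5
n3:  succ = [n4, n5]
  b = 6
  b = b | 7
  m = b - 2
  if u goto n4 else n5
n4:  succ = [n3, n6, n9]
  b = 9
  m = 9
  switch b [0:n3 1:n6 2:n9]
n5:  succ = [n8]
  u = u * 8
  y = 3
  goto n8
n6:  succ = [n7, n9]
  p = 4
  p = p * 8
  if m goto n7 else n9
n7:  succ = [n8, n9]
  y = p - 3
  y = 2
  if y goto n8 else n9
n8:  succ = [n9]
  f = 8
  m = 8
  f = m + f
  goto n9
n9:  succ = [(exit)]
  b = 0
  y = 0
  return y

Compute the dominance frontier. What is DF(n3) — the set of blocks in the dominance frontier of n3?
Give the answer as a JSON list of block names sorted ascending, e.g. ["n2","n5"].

idom tree: n1←n0 n2←n1 n3←n0 n4←n3 n5←n0 n6←n4 n7←n0 n8←n0 n9←n0
Join-block Dom:
  n3: preds {n0,n4}: {n0} ∩ {n0,n3,n4} = {n0}; idom=n0
  n5: preds {n2,n3}: {n0,n1,n2} ∩ {n0,n3} = {n0}; idom=n0
  n7: preds {n0,n6}: {n0} ∩ {n0,n3,n4,n6} = {n0}; idom=n0
  n8: preds {n1,n5,n7}: {n0,n1} ∩ {n0,n5} ∩ {n0,n7} = {n0}; idom=n0
  n9: preds {n4,n6,n7,n8}: {n0,n3,n4} ∩ {n0,n3,n4,n6} ∩ {n0,n7} ∩ {n0,n8} = {n0}; idom=n0

DF walk-up:
  join n3 pred n0: · stop@n0
  join n3 pred n4: n4→n3 stop@n0
  join n5 pred n2: n2→n1 stop@n0
  join n5 pred n3: n3 stop@n0
  join n7 pred n0: · stop@n0
  join n7 pred n6: n6→n4→n3 stop@n0
  join n8 pred n1: n1 stop@n0
  join n8 pred n5: n5 stop@n0
  join n8 pred n7: n7 stop@n0
  join n9 pred n4: n4→n3 stop@n0
  join n9 pred n6: n6→n4→n3 stop@n0
  join n9 pred n7: n7 stop@n0
  join n9 pred n8: n8 stop@n0
  DF(n0)=∅
  DF(n1)={n5,n8}
  DF(n2)={n5}
  DF(n3)={n3,n5,n7,n9}
  DF(n4)={n3,n7,n9}
  DF(n5)={n8}
  DF(n6)={n7,n9}
  DF(n7)={n8,n9}
  DF(n8)={n9}
  DF(n9)=∅

DF(n3) = ["n3", "n5", "n7", "n9"]

Answer: ["n3", "n5", "n7", "n9"]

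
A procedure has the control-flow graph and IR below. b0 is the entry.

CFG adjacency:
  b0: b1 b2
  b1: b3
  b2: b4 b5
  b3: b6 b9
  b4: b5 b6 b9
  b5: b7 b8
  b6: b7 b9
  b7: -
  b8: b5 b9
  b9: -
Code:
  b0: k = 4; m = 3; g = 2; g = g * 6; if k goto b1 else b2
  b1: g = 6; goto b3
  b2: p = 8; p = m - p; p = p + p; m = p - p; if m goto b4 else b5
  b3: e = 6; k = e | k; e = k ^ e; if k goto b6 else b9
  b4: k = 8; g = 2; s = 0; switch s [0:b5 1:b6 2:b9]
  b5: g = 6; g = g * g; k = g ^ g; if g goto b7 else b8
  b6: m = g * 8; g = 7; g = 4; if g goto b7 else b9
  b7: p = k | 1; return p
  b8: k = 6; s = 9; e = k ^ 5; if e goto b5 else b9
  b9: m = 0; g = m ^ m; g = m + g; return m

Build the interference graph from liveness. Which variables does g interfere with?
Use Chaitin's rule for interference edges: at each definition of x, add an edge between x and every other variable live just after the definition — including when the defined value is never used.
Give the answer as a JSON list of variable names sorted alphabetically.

Answer: ["e", "k", "m", "s"]

Derivation:
def/use:
  b0 def {g,k,m} use ∅
  b1 def {g} use ∅
  b2 def {m,p} use {m}
  b3 def {e,k} use {k}
  b4 def {g,k,s} use ∅
  b5 def {g,k} use ∅
  b6 def {g,m} use {g}
  b7 def {p} use {k}
  b8 def {e,k,s} use ∅
  b9 def {g,m} use ∅

Backward fixpoint:
  live b0: ∅→{k,m}
  live b1: {k}→{g,k}
  live b2: {m}→∅
  live b3: {g,k}→{g,k}
  live b4: ∅→{g,k}
  live b5: ∅→{k}
  live b6: {g,k}→{k}
  live b7: {k}→∅
  live b8: ∅→∅
  live b9: ∅→∅

Interference:
  e: {g,k}
  g: {e,k,m,s}
  k: {e,g,m,s}
  m: {g,k,p}
  p: {m}
  s: {g,k}

N(g) = ["e", "k", "m", "s"]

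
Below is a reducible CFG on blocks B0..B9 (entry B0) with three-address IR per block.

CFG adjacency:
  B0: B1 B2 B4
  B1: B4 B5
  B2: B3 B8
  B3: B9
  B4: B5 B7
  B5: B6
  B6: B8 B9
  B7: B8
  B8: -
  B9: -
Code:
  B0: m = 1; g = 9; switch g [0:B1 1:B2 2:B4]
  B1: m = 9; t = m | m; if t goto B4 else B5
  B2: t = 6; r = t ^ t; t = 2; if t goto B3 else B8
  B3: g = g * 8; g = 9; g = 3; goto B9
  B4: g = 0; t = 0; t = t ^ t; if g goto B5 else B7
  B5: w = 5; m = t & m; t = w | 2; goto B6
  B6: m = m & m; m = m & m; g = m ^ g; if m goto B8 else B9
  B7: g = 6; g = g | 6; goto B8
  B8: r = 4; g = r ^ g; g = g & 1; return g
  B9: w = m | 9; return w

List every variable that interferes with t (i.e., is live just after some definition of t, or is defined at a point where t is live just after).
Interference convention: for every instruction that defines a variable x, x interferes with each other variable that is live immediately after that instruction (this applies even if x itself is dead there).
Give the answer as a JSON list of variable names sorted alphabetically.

Answer: ["g", "m", "w"]

Working:
Block summaries:
  B0: def={g,m} ue=∅
  B1: def={m,t} ue=∅
  B2: def={r,t} ue=∅
  B3: def={g} ue={g}
  B4: def={g,t} ue=∅
  B5: def={m,t,w} ue={m,t}
  B6: def={g,m} ue={g,m}
  B7: def={g} ue=∅
  B8: def={g,r} ue={g}
  B9: def={w} ue={m}

Liveness:
  live B0: ∅→{g,m}
  live B1: {g}→{g,m,t}
  live B2: {g,m}→{g,m}
  live B3: {g,m}→{m}
  live B4: {m}→{g,m,t}
  live B5: {g,m,t}→{g,m}
  live B6: {g,m}→{g,m}
  live B7: ∅→{g}
  live B8: {g}→∅
  live B9: {m}→∅

Conflict graph:
  g↔{m,r,t,w}
  m↔{g,r,t,w}
  r↔{g,m}
  t↔{g,m,w}
  w↔{g,m,t}

N(t) = ["g", "m", "w"]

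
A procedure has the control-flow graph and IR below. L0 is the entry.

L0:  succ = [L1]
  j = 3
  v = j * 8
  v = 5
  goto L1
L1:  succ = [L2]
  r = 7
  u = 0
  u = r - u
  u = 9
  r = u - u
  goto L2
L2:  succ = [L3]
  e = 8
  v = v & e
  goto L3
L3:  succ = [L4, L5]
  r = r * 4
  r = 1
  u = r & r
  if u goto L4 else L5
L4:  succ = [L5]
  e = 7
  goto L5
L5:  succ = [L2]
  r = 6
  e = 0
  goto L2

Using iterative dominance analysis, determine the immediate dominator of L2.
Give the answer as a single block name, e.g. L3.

idom tree: L1←L0 L2←L1 L3←L2 L4←L3 L5←L3
Dom∩ at merges:
  L2: preds {L1,L5}: {L0,L1} ∩ {L0,L1,L2,L3,L5} = {L0,L1}; idom=L1
  L5: preds {L3,L4}: {L0,L1,L2,L3} ∩ {L0,L1,L2,L3,L4} = {L0,L1,L2,L3}; idom=L3

idom(L2) = L1

Answer: L1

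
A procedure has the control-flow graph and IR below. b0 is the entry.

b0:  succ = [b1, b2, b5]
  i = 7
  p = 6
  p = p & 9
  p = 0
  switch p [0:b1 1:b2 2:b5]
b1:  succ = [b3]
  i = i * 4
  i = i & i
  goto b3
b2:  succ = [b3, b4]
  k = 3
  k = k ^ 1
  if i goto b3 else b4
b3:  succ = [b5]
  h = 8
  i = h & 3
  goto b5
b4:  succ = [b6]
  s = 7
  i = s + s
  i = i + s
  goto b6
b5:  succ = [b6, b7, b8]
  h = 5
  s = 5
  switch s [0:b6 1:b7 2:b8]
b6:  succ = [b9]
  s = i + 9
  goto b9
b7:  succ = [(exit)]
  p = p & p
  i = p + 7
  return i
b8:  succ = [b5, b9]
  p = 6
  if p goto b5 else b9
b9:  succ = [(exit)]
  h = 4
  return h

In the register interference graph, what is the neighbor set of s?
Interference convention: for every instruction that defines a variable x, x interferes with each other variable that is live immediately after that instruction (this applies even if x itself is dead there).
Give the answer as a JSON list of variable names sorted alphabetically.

Answer: ["i", "p"]

Analysis:
Block summaries:
  b0: {i,p} / ∅
  b1: {i} / {i}
  b2: {k} / {i}
  b3: {h,i} / ∅
  b4: {i,s} / ∅
  b5: {h,s} / ∅
  b6: {s} / {i}
  b7: {i,p} / {p}
  b8: {p} / ∅
  b9: {h} / ∅

Backward fixpoint:
  b0: in=∅ out={i,p}
  b1: in={i,p} out={p}
  b2: in={i,p} out={p}
  b3: in={p} out={i,p}
  b4: in=∅ out={i}
  b5: in={i,p} out={i,p}
  b6: in={i} out=∅
  b7: in={p} out=∅
  b8: in={i} out={i,p}
  b9: in=∅ out=∅

Interfere edges:
  h — {i,p}
  i — {h,k,p,s}
  k — {i,p}
  p — {h,i,k,s}
  s — {i,p}

N(s) = ["i", "p"]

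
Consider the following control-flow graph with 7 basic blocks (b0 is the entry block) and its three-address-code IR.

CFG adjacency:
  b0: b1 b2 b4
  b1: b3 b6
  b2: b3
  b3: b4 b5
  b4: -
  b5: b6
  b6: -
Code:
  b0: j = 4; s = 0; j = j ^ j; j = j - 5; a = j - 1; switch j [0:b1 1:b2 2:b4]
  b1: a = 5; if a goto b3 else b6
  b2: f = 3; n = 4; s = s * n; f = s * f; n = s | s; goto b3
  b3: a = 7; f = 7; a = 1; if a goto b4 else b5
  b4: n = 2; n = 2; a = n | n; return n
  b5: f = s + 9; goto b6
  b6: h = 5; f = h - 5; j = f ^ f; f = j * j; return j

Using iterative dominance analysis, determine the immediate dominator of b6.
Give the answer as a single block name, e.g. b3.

idom tree: b1←b0 b2←b0 b3←b0 b4←b0 b5←b3 b6←b0
Join-block Dom:
  b3: preds {b1,b2}: {b0,b1} ∩ {b0,b2} = {b0}; idom=b0
  b4: preds {b0,b3}: {b0} ∩ {b0,b3} = {b0}; idom=b0
  b6: preds {b1,b5}: {b0,b1} ∩ {b0,b3,b5} = {b0}; idom=b0

idom(b6) = b0

Answer: b0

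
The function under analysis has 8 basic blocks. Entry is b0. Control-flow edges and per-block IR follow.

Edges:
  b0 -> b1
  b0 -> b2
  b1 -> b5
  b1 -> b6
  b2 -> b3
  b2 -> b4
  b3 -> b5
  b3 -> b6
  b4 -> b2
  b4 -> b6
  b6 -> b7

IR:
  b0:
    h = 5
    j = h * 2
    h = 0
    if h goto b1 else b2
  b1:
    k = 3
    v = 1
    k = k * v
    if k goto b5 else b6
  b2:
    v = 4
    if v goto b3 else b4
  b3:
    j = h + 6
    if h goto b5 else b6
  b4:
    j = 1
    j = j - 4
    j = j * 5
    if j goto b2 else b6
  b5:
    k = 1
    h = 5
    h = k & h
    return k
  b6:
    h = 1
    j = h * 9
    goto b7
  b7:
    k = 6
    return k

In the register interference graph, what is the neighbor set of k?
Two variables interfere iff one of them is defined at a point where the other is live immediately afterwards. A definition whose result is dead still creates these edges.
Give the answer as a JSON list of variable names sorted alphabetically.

Per-block:
  b0 def {h,j} use ∅
  b1 def {k,v} use ∅
  b2 def {v} use ∅
  b3 def {j} use {h}
  b4 def {j} use ∅
  b5 def {h,k} use ∅
  b6 def {h,j} use ∅
  b7 def {k} use ∅

Backward fixpoint:
  b0 li=∅ lo={h}
  b1 li=∅ lo=∅
  b2 li={h} lo={h}
  b3 li={h} lo=∅
  b4 li={h} lo={h}
  b5 li=∅ lo=∅
  b6 li=∅ lo=∅
  b7 li=∅ lo=∅

Interfere edges:
  h↔{j,k,v}
  j↔{h}
  k↔{h,v}
  v↔{h,k}

N(k) = ["h", "v"]

Answer: ["h", "v"]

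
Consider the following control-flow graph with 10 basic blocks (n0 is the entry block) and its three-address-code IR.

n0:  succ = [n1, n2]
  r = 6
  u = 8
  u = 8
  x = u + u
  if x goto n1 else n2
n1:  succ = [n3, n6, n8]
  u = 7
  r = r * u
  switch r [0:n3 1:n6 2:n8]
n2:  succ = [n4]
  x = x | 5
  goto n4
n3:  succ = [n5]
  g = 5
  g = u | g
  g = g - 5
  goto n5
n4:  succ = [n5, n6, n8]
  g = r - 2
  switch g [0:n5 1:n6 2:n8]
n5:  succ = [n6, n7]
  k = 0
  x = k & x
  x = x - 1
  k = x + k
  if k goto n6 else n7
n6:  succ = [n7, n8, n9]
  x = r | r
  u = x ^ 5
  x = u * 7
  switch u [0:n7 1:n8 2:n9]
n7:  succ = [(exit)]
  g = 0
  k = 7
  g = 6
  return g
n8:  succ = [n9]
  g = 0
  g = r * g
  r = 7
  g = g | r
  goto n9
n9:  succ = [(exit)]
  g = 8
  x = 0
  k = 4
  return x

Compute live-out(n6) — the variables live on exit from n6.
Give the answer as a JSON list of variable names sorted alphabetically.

Block summaries:
  n0: def={r,u,x} ue=∅
  n1: def={r,u} ue={r}
  n2: def={x} ue={x}
  n3: def={g} ue={u}
  n4: def={g} ue={r}
  n5: def={k,x} ue={x}
  n6: def={u,x} ue={r}
  n7: def={g,k} ue=∅
  n8: def={g,r} ue={r}
  n9: def={g,k,x} ue=∅

Liveness:
  n0 li=∅ lo={r,x}
  n1 li={r,x} lo={r,u,x}
  n2 li={r,x} lo={r,x}
  n3 li={r,u,x} lo={r,x}
  n4 li={r,x} lo={r,x}
  n5 li={r,x} lo={r}
  n6 li={r} lo={r}
  n7 li=∅ lo=∅
  n8 li={r} lo=∅
  n9 li=∅ lo=∅

live-out(n6) = ["r"]

Answer: ["r"]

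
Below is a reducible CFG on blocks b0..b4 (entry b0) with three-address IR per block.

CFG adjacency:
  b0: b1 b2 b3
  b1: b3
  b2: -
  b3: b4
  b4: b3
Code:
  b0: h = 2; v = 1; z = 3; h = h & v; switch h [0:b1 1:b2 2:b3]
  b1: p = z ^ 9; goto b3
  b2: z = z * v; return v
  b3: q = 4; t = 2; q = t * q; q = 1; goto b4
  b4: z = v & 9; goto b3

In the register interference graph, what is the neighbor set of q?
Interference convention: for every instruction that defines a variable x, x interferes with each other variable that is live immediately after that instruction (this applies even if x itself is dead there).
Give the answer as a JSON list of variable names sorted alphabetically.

Per-block:
  b0 def {h,v,z} use ∅
  b1 def {p} use {z}
  b2 def {z} use {v,z}
  b3 def {q,t} use ∅
  b4 def {z} use {v}

Live sets:
  b0 li=∅ lo={v,z}
  b1 li={v,z} lo={v}
  b2 li={v,z} lo=∅
  b3 li={v} lo={v}
  b4 li={v} lo={v}

Conflict graph:
  h↔{v,z}
  p↔{v}
  q↔{t,v}
  t↔{q,v}
  v↔{h,p,q,t,z}
  z↔{h,v}

N(q) = ["t", "v"]

Answer: ["t", "v"]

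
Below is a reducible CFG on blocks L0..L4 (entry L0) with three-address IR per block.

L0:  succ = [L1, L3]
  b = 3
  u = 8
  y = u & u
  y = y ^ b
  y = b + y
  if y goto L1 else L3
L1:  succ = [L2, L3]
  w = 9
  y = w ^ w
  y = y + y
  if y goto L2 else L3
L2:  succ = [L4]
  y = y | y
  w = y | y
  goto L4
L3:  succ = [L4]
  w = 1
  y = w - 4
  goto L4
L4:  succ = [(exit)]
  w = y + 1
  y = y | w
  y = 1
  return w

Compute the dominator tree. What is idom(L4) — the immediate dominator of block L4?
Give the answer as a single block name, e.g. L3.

idom tree: L1←L0 L2←L1 L3←L0 L4←L0
Dom at joins:
  L3: preds {L0,L1}: {L0} ∩ {L0,L1} = {L0}; idom=L0
  L4: preds {L2,L3}: {L0,L1,L2} ∩ {L0,L3} = {L0}; idom=L0

idom(L4) = L0

Answer: L0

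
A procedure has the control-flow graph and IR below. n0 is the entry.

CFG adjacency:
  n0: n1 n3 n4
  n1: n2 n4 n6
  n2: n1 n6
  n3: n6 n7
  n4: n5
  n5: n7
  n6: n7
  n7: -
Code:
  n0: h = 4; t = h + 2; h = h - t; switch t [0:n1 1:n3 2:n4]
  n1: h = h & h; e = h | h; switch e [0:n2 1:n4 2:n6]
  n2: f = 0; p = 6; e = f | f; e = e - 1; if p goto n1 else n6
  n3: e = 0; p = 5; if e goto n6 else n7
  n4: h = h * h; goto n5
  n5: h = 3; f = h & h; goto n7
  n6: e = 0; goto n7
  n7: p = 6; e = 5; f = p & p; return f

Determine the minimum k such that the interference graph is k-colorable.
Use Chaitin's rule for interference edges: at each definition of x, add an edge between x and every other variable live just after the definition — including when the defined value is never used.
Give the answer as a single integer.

Answer: 3

Working:
Per-block:
  n0 def {h,t} use ∅
  n1 def {e,h} use {h}
  n2 def {e,f,p} use ∅
  n3 def {e,p} use ∅
  n4 def {h} use {h}
  n5 def {f,h} use ∅
  n6 def {e} use ∅
  n7 def {e,f,p} use ∅

Live sets:
  n0 li=∅ lo={h}
  n1 li={h} lo={h}
  n2 li={h} lo={h}
  n3 li=∅ lo=∅
  n4 li={h} lo=∅
  n5 li=∅ lo=∅
  n6 li=∅ lo=∅
  n7 li=∅ lo=∅

Interfere edges:
  e: {h,p}
  f: {h,p}
  h: {e,f,p,t}
  p: {e,f,h}
  t: {h}

Colouring:
  {e,h,p} pairwise interfere (3-clique) ⇒ χ ≥ 3
  3-colouring: c0={h}  c1={p,t}  c2={e,f}
  χ = 3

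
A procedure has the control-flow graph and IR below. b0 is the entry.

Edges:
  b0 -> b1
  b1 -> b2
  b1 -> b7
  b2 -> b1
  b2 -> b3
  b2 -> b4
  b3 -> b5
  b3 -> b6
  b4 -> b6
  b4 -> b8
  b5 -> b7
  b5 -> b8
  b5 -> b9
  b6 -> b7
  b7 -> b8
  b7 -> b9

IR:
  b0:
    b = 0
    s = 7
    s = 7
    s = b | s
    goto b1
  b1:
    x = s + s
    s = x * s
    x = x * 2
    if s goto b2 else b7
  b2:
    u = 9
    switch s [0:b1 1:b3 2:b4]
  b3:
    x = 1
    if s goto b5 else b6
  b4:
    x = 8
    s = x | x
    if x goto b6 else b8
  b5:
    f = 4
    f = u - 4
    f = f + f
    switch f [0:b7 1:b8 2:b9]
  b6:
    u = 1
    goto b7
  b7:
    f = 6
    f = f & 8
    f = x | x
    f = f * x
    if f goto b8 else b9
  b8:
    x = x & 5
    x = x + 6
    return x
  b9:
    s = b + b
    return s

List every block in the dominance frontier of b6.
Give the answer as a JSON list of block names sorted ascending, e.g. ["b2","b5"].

Answer: ["b7"]

Analysis:
idom tree: b1←b0 b2←b1 b3←b2 b4←b2 b5←b3 b6←b2 b7←b1 b8←b1 b9←b1
Dom at joins:
  b1: preds {b0,b2}: {b0} ∩ {b0,b1,b2} = {b0}; idom=b0
  b6: preds {b3,b4}: {b0,b1,b2,b3} ∩ {b0,b1,b2,b4} = {b0,b1,b2}; idom=b2
  b7: preds {b1,b5,b6}: {b0,b1} ∩ {b0,b1,b2,b3,b5} ∩ {b0,b1,b2,b6} = {b0,b1}; idom=b1
  b8: preds {b4,b5,b7}: {b0,b1,b2,b4} ∩ {b0,b1,b2,b3,b5} ∩ {b0,b1,b7} = {b0,b1}; idom=b1
  b9: preds {b5,b7}: {b0,b1,b2,b3,b5} ∩ {b0,b1,b7} = {b0,b1}; idom=b1

DF derivation:
  join b1 pred b0: · stop@b0
  join b1 pred b2: b2→b1 stop@b0
  join b6 pred b3: b3 stop@b2
  join b6 pred b4: b4 stop@b2
  join b7 pred b1: · stop@b1
  join b7 pred b5: b5→b3→b2 stop@b1
  join b7 pred b6: b6→b2 stop@b1
  join b8 pred b4: b4→b2 stop@b1
  join b8 pred b5: b5→b3→b2 stop@b1
  join b8 pred b7: b7 stop@b1
  join b9 pred b5: b5→b3→b2 stop@b1
  join b9 pred b7: b7 stop@b1
  b0 → ∅
  b1 → {b1}
  b2 → {b1,b7,b8,b9}
  b3 → {b6,b7,b8,b9}
  b4 → {b6,b8}
  b5 → {b7,b8,b9}
  b6 → {b7}
  b7 → {b8,b9}
  b8 → ∅
  b9 → ∅

DF(b6) = ["b7"]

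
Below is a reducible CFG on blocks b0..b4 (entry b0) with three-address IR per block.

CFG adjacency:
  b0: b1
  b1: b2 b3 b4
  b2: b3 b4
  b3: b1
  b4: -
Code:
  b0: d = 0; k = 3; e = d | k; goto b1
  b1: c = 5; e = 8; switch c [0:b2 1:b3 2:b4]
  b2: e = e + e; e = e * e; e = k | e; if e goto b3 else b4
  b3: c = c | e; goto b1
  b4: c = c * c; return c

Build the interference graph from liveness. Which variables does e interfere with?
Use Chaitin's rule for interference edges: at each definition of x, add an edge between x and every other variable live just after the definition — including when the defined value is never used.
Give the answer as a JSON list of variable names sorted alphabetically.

Answer: ["c", "k"]

Derivation:
Block summaries:
  b0: def={d,e,k} ue=∅
  b1: def={c,e} ue=∅
  b2: def={e} ue={e,k}
  b3: def={c} ue={c,e}
  b4: def={c} ue={c}

Live sets:
  b0: in=∅ out={k}
  b1: in={k} out={c,e,k}
  b2: in={c,e,k} out={c,e,k}
  b3: in={c,e,k} out={k}
  b4: in={c} out=∅

Conflict graph:
  c — {e,k}
  d — {k}
  e — {c,k}
  k — {c,d,e}

N(e) = ["c", "k"]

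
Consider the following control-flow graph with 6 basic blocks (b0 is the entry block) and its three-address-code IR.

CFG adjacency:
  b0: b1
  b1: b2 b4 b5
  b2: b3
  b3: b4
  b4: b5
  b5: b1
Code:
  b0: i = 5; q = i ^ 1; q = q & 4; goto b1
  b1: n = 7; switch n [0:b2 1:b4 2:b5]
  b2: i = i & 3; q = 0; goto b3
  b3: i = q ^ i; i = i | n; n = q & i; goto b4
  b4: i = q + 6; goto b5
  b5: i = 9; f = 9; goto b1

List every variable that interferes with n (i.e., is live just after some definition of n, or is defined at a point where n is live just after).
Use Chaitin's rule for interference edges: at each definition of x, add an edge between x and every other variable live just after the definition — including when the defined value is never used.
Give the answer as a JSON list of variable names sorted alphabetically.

Per-block:
  b0: {i,q} / ∅
  b1: {n} / ∅
  b2: {i,q} / {i}
  b3: {i,n} / {i,n,q}
  b4: {i} / {q}
  b5: {f,i} / ∅

Backward fixpoint:
  b0: in=∅ out={i,q}
  b1: in={i,q} out={i,n,q}
  b2: in={i,n} out={i,n,q}
  b3: in={i,n,q} out={q}
  b4: in={q} out={q}
  b5: in={q} out={i,q}

Interfere edges:
  f↔{i,q}
  i↔{f,n,q}
  n↔{i,q}
  q↔{f,i,n}

N(n) = ["i", "q"]

Answer: ["i", "q"]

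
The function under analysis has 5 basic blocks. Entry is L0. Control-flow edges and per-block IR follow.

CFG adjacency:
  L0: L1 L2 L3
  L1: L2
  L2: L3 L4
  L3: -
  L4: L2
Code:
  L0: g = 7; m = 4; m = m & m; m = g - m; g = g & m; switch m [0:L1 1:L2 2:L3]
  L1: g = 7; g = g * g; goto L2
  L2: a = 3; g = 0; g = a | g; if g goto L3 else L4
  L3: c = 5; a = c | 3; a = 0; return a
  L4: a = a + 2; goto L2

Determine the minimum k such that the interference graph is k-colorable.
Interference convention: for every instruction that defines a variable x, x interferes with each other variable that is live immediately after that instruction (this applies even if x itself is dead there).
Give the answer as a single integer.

Block summaries:
  L0: def={g,m} ue=∅
  L1: def={g} ue=∅
  L2: def={a,g} ue=∅
  L3: def={a,c} ue=∅
  L4: def={a} ue={a}

Liveness:
  L0 li=∅ lo=∅
  L1 li=∅ lo=∅
  L2 li=∅ lo={a}
  L3 li=∅ lo=∅
  L4 li={a} lo=∅

Interference:
  a↔{g}
  c↔∅
  g↔{a,m}
  m↔{g}

Chromatic number:
  clique {a,g} ⇒ need ≥ 2
  2-colouring: R0={c,g}  R1={a,m}
  χ = 2

Answer: 2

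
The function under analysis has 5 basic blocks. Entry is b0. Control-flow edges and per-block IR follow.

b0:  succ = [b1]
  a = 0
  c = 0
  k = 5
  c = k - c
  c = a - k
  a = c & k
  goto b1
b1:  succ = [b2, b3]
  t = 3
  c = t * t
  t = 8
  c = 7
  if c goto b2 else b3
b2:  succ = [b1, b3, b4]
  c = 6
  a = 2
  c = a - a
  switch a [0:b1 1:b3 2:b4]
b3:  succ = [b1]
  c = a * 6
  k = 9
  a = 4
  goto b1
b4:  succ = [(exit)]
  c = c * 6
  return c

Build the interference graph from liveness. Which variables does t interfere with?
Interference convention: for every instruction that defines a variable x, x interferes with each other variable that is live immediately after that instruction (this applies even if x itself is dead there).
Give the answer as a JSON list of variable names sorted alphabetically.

Per-block:
  b0: {a,c,k} / ∅
  b1: {c,t} / ∅
  b2: {a,c} / ∅
  b3: {a,c,k} / {a}
  b4: {c} / {c}

Live sets:
  b0 li=∅ lo={a}
  b1 li={a} lo={a}
  b2 li=∅ lo={a,c}
  b3 li={a} lo={a}
  b4 li={c} lo=∅

Interference:
  a↔{c,k,t}
  c↔{a,k}
  k↔{a,c}
  t↔{a}

N(t) = ["a"]

Answer: ["a"]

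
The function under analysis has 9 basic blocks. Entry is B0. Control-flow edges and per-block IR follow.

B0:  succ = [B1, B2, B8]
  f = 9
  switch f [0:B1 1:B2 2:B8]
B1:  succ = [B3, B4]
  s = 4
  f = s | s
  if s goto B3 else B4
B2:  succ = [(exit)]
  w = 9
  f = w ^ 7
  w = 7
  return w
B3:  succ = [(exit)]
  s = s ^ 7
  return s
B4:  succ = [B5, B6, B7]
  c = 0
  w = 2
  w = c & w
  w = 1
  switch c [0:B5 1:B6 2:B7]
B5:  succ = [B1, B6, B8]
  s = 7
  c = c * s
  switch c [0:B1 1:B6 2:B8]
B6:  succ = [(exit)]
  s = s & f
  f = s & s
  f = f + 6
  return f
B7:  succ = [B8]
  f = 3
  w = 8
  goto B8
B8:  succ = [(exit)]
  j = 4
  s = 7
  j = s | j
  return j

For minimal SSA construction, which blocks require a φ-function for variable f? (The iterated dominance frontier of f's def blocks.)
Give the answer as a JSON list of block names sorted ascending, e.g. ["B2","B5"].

Answer: ["B1", "B8"]

Derivation:
idom tree: B1←B0 B2←B0 B3←B1 B4←B1 B5←B4 B6←B4 B7←B4 B8←B0
Dom∩ at merges:
  B1: preds {B0,B5}: {B0} ∩ {B0,B1,B4,B5} = {B0}; idom=B0
  B6: preds {B4,B5}: {B0,B1,B4} ∩ {B0,B1,B4,B5} = {B0,B1,B4}; idom=B4
  B8: preds {B0,B5,B7}: {B0} ∩ {B0,B1,B4,B5} ∩ {B0,B1,B4,B7} = {B0}; idom=B0

DF derivation:
  join B1 pred B0: · stop@B0
  join B1 pred B5: B5→B4→B1 stop@B0
  join B6 pred B4: · stop@B4
  join B6 pred B5: B5 stop@B4
  join B8 pred B0: · stop@B0
  join B8 pred B5: B5→B4→B1 stop@B0
  join B8 pred B7: B7→B4→B1 stop@B0
  DF(B0)=∅
  DF(B1)={B1,B8}
  DF(B2)=∅
  DF(B3)=∅
  DF(B4)={B1,B8}
  DF(B5)={B1,B6,B8}
  DF(B6)=∅
  DF(B7)={B8}
  DF(B8)=∅

φ for f: defs {B0,B1,B2,B6,B7}
  DF⁺ = {B1,B8}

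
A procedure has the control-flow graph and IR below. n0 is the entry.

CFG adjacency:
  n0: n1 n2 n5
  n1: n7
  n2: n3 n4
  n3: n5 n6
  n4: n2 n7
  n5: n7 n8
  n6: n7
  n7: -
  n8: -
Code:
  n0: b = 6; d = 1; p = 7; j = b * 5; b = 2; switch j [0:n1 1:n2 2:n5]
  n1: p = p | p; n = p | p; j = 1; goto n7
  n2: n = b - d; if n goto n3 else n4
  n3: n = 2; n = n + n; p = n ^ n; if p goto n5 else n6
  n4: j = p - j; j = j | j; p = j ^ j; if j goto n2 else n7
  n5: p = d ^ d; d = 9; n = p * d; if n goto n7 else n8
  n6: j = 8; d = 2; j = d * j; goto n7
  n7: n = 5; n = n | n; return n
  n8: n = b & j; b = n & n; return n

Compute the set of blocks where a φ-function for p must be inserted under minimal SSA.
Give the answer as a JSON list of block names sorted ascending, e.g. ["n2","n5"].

Answer: ["n2", "n5", "n7"]

Derivation:
idom tree: n1←n0 n2←n0 n3←n2 n4←n2 n5←n0 n6←n3 n7←n0 n8←n5
Join-block Dom:
  n2: preds {n0,n4}: {n0} ∩ {n0,n2,n4} = {n0}; idom=n0
  n5: preds {n0,n3}: {n0} ∩ {n0,n2,n3} = {n0}; idom=n0
  n7: preds {n1,n4,n5,n6}: {n0,n1} ∩ {n0,n2,n4} ∩ {n0,n5} ∩ {n0,n2,n3,n6} = {n0}; idom=n0

DF derivation:
  n2←n0: walk · to n0
  n2←n4: walk n4→n2 to n0
  n5←n0: walk · to n0
  n5←n3: walk n3→n2 to n0
  n7←n1: walk n1 to n0
  n7←n4: walk n4→n2 to n0
  n7←n5: walk n5 to n0
  n7←n6: walk n6→n3→n2 to n0
  n0 → ∅
  n1 → {n7}
  n2 → {n2,n5,n7}
  n3 → {n5,n7}
  n4 → {n2,n7}
  n5 → {n7}
  n6 → {n7}
  n7 → ∅
  n8 → ∅

φ for p: defs {n0,n1,n3,n4,n5}
  DF⁺ = {n2,n5,n7}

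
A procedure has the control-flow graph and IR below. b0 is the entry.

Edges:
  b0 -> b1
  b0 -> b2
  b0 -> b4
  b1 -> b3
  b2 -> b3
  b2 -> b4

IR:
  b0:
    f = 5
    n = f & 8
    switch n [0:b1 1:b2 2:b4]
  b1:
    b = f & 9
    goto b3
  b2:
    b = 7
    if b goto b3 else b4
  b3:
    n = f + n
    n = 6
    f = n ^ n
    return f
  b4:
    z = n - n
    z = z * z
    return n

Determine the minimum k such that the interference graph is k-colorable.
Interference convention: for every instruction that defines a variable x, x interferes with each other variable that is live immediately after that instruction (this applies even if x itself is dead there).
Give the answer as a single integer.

Answer: 3

Analysis:
Per-block:
  b0: {f,n} / ∅
  b1: {b} / {f}
  b2: {b} / ∅
  b3: {f,n} / {f,n}
  b4: {z} / {n}

Backward fixpoint:
  live b0: ∅→{f,n}
  live b1: {f,n}→{f,n}
  live b2: {f,n}→{f,n}
  live b3: {f,n}→∅
  live b4: {n}→∅

Interference:
  b — {f,n}
  f — {b,n}
  n — {b,f,z}
  z — {n}

Chromatic number:
  {b,f,n} pairwise interfere (3-clique) ⇒ χ ≥ 3
  3-colouring: r0={n}  r1={b,z}  r2={f}
  χ = 3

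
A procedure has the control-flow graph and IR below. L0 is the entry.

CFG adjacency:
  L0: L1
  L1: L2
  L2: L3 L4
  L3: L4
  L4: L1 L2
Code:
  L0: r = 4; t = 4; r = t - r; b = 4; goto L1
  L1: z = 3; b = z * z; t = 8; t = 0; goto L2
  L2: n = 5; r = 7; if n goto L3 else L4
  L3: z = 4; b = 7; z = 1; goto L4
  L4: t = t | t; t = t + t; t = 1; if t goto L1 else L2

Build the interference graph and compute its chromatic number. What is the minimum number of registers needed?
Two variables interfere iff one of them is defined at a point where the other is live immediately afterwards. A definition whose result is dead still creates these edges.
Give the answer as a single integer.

Per-block:
  L0: {b,r,t} / ∅
  L1: {b,t,z} / ∅
  L2: {n,r} / ∅
  L3: {b,z} / ∅
  L4: {t} / {t}

Live sets:
  live L0: ∅→∅
  live L1: ∅→{t}
  live L2: {t}→{t}
  live L3: {t}→{t}
  live L4: {t}→{t}

Interfere edges:
  b↔{t}
  n↔{r,t}
  r↔{n,t}
  t↔{b,n,r,z}
  z↔{t}

Chromatic number:
  {n,r,t} pairwise interfere (3-clique) ⇒ χ ≥ 3
  assign b→c1 n→c1 r→c2 t→c0 z→c1 — no edge inside a register ⇒ χ ≤ 3
  χ = 3

Answer: 3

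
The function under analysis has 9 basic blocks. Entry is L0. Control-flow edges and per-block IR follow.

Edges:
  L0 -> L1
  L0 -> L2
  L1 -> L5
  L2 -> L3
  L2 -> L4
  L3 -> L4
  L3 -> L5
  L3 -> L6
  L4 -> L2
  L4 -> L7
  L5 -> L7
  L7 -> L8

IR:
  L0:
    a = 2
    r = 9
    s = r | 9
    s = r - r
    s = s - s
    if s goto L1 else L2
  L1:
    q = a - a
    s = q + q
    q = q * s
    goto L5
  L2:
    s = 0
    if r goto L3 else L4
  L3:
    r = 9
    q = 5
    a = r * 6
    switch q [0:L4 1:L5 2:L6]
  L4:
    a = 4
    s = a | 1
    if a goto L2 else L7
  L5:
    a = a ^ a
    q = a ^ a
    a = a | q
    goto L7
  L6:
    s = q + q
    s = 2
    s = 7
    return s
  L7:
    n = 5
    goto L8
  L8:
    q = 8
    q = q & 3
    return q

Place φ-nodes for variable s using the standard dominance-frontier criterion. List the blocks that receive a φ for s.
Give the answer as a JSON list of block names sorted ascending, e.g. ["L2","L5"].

idom tree: L1←L0 L2←L0 L3←L2 L4←L2 L5←L0 L6←L3 L7←L0 L8←L7
Dom at joins:
  L2: preds {L0,L4}: {L0} ∩ {L0,L2,L4} = {L0}; idom=L0
  L4: preds {L2,L3}: {L0,L2} ∩ {L0,L2,L3} = {L0,L2}; idom=L2
  L5: preds {L1,L3}: {L0,L1} ∩ {L0,L2,L3} = {L0}; idom=L0
  L7: preds {L4,L5}: {L0,L2,L4} ∩ {L0,L5} = {L0}; idom=L0

DF derivation:
  join L2 pred L0: · stop@L0
  join L2 pred L4: L4→L2 stop@L0
  join L4 pred L2: · stop@L2
  join L4 pred L3: L3 stop@L2
  join L5 pred L1: L1 stop@L0
  join L5 pred L3: L3→L2 stop@L0
  join L7 pred L4: L4→L2 stop@L0
  join L7 pred L5: L5 stop@L0
  DF(L0)=∅
  DF(L1)={L5}
  DF(L2)={L2,L5,L7}
  DF(L3)={L4,L5}
  DF(L4)={L2,L7}
  DF(L5)={L7}
  DF(L6)=∅
  DF(L7)=∅
  DF(L8)=∅

φ for s: defs {L0,L1,L2,L4,L6}
  DF⁺ = {L2,L5,L7}

Answer: ["L2", "L5", "L7"]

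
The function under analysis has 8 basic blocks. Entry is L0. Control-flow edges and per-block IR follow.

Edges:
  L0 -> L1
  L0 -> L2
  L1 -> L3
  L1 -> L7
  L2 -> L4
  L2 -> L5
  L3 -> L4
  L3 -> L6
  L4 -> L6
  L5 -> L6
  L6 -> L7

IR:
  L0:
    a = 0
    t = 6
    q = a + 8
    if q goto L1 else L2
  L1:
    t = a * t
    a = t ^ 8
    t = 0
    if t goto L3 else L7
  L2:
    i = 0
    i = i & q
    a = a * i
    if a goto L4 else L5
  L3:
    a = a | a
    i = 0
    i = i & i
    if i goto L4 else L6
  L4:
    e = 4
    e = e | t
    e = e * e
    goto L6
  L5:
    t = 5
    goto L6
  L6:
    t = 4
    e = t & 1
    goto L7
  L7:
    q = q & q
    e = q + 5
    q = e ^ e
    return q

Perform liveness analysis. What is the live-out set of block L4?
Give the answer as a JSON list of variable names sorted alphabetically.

Per-block:
  L0 def {a,q,t} use ∅
  L1 def {a,t} use {a,t}
  L2 def {a,i} use {a,q}
  L3 def {a,i} use {a}
  L4 def {e} use {t}
  L5 def {t} use ∅
  L6 def {e,t} use ∅
  L7 def {e,q} use {q}

Live sets:
  live L0: ∅→{a,q,t}
  live L1: {a,q,t}→{a,q,t}
  live L2: {a,q,t}→{q,t}
  live L3: {a,q,t}→{q,t}
  live L4: {q,t}→{q}
  live L5: {q}→{q}
  live L6: {q}→{q}
  live L7: {q}→∅

live-out(L4) = ["q"]

Answer: ["q"]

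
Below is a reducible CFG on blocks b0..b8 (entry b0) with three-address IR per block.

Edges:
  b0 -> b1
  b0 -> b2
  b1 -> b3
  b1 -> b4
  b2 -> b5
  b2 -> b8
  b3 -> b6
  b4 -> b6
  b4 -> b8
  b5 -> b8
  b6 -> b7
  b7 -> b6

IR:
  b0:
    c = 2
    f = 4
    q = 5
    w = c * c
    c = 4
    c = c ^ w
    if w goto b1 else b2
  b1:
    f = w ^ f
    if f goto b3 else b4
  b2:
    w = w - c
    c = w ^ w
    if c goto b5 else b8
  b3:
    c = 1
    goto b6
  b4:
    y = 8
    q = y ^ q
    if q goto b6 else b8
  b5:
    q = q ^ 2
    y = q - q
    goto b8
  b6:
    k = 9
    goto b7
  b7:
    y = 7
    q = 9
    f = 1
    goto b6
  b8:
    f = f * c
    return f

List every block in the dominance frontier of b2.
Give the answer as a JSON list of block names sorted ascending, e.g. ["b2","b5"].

Answer: ["b8"]

Derivation:
idom tree: b1←b0 b2←b0 b3←b1 b4←b1 b5←b2 b6←b1 b7←b6 b8←b0
Dom∩ at merges:
  b6: preds {b3,b4,b7}: {b0,b1,b3} ∩ {b0,b1,b4} ∩ {b0,b1,b6,b7} = {b0,b1}; idom=b1
  b8: preds {b2,b4,b5}: {b0,b2} ∩ {b0,b1,b4} ∩ {b0,b2,b5} = {b0}; idom=b0

DF walk-up:
  b6←b3: walk b3 to b1
  b6←b4: walk b4 to b1
  b6←b7: walk b7→b6 to b1
  b8←b2: walk b2 to b0
  b8←b4: walk b4→b1 to b0
  b8←b5: walk b5→b2 to b0
  b0: DF=∅
  b1: DF={b8}
  b2: DF={b8}
  b3: DF={b6}
  b4: DF={b6,b8}
  b5: DF={b8}
  b6: DF={b6}
  b7: DF={b6}
  b8: DF=∅

DF(b2) = ["b8"]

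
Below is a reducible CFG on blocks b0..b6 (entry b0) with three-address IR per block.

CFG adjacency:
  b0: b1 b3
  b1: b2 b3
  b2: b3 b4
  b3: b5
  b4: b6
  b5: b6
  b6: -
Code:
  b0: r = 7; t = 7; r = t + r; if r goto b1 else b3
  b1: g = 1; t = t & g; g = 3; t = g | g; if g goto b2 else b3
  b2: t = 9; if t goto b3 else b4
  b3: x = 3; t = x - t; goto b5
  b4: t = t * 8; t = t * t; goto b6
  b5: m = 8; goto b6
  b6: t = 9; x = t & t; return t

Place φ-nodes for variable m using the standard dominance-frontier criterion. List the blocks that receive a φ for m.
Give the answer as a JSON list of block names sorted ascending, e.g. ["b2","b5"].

idom tree: b1←b0 b2←b1 b3←b0 b4←b2 b5←b3 b6←b0
Join-block Dom:
  b3: preds {b0,b1,b2}: {b0} ∩ {b0,b1} ∩ {b0,b1,b2} = {b0}; idom=b0
  b6: preds {b4,b5}: {b0,b1,b2,b4} ∩ {b0,b3,b5} = {b0}; idom=b0

DF derivation:
  b3←b0: walk · to b0
  b3←b1: walk b1 to b0
  b3←b2: walk b2→b1 to b0
  b6←b4: walk b4→b2→b1 to b0
  b6←b5: walk b5→b3 to b0
  DF(b0)=∅
  DF(b1)={b3,b6}
  DF(b2)={b3,b6}
  DF(b3)={b6}
  DF(b4)={b6}
  DF(b5)={b6}
  DF(b6)=∅

φ for m: defs {b5}
  DF⁺ = {b6}

Answer: ["b6"]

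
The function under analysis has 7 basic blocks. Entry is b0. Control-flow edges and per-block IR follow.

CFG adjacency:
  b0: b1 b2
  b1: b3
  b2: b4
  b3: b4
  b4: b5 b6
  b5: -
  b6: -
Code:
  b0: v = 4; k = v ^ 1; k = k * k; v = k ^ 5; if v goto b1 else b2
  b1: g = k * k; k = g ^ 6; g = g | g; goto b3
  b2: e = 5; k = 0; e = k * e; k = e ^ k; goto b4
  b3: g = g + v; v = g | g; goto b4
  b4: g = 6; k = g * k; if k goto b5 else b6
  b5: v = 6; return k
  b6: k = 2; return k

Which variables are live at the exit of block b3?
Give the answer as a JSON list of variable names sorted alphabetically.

Block summaries:
  b0: def={k,v} ue=∅
  b1: def={g,k} ue={k}
  b2: def={e,k} ue=∅
  b3: def={g,v} ue={g,v}
  b4: def={g,k} ue={k}
  b5: def={v} ue={k}
  b6: def={k} ue=∅

Live sets:
  b0: in=∅ out={k,v}
  b1: in={k,v} out={g,k,v}
  b2: in=∅ out={k}
  b3: in={g,k,v} out={k}
  b4: in={k} out={k}
  b5: in={k} out=∅
  b6: in=∅ out=∅

live-out(b3) = ["k"]

Answer: ["k"]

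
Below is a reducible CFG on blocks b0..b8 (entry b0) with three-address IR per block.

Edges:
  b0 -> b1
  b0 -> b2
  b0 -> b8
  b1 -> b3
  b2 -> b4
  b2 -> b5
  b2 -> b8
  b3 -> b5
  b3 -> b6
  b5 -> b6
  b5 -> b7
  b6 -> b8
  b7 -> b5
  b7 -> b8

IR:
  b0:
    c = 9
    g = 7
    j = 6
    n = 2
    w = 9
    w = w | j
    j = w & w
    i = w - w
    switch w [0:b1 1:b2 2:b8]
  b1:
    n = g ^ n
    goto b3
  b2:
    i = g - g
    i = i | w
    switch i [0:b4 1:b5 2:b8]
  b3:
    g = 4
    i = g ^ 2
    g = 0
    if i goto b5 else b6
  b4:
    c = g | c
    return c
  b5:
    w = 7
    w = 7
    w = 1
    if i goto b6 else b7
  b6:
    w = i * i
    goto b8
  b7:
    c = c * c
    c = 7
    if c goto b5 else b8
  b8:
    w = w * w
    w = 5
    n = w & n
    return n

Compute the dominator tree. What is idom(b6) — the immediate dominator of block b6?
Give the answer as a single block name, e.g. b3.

idom tree: b1←b0 b2←b0 b3←b1 b4←b2 b5←b0 b6←b0 b7←b5 b8←b0
Dom at joins:
  b5: preds {b2,b3,b7}: {b0,b2} ∩ {b0,b1,b3} ∩ {b0,b5,b7} = {b0}; idom=b0
  b6: preds {b3,b5}: {b0,b1,b3} ∩ {b0,b5} = {b0}; idom=b0
  b8: preds {b0,b2,b6,b7}: {b0} ∩ {b0,b2} ∩ {b0,b6} ∩ {b0,b5,b7} = {b0}; idom=b0

idom(b6) = b0

Answer: b0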